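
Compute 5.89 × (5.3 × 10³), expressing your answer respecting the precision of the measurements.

3.1 × 10⁴

5.89 × (5.3 × 10³) = 31217
Multiplication/division keeps the fewest significant figures: 5.89 → 3 s.f., 5.3 × 10³ → 2 s.f.; limit is 2.
Rounded to 2 significant figures: 3.1 × 10⁴.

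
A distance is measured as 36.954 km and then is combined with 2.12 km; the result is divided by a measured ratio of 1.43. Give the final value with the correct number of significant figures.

36.954 km + 2.12 km = 39.074 km; the sum is limited to 2 decimal places (4 s.f.).
Carrying full precision, 39.074 ÷ 1.43 = 27.3244755245… km; 1.43 has 3 s.f., so the result keeps min(4, 3) = 3 s.f.
Rounded to 3 significant figures: 27.3 km.

27.3 km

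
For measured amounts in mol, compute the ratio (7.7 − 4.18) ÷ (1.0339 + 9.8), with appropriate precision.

7.7 − 4.18 = 3.52, limited to 1 d.p. → 2 s.f.; 1.0339 + 9.8 = 10.8339, limited to 1 d.p. → 3 s.f.
Carrying full precision, 3.52 ÷ 10.8339 = 0.324906081836…; keep min(2, 3) = 2 s.f.
Rounded to 2 significant figures: 0.32.

0.32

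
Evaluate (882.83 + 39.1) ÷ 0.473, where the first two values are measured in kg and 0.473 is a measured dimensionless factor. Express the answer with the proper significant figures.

1.95 × 10^3 kg

882.83 kg + 39.1 kg = 921.93 kg; the sum is limited to 1 decimal place (4 s.f.).
Carrying full precision, 921.93 ÷ 0.473 = 1949.11205074… kg; 0.473 has 3 s.f., so the result keeps min(4, 3) = 3 s.f.
Rounded to 3 significant figures: 1.95 × 10^3 kg.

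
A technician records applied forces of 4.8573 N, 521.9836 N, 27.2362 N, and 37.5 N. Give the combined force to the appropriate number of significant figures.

591.6 N

4.8573 N + 521.9836 N + 27.2362 N + 37.5 N = 591.5771 N.
Addition/subtraction keeps the fewest decimal places: 4.8573 → 4 decimal places, 521.9836 → 4 decimal places, 27.2362 → 4 decimal places, 37.5 → 1 decimal place; limit is 1.
Rounded to 1 decimal place: 591.6 N.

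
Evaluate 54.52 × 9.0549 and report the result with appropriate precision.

493.7

54.52 × 9.0549 = 493.673148
Multiplication/division keeps the fewest significant figures: 54.52 → 4 s.f., 9.0549 → 5 s.f.; limit is 4.
Rounded to 4 significant figures: 493.7.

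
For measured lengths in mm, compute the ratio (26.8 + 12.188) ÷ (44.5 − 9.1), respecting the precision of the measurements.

1.10

26.8 + 12.188 = 38.988, limited to 1 d.p. → 3 s.f.; 44.5 − 9.1 = 35.4, limited to 1 d.p. → 3 s.f.
Carrying full precision, 38.988 ÷ 35.4 = 1.1013559322…; keep min(3, 3) = 3 s.f.
Rounded to 3 significant figures: 1.10.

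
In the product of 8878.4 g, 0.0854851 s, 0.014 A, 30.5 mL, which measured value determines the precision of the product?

8878.4 g → 5 s.f.; 0.0854851 s → 6 s.f.; 0.014 A → 2 s.f.; 30.5 mL → 3 s.f.
The fewest is 2 significant figures, from 0.014 A.

0.014 A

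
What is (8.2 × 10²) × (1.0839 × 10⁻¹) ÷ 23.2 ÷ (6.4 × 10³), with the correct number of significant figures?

6.0 × 10⁻⁴

(8.2 × 10²) × (1.0839 × 10⁻¹) ÷ 23.2 ÷ (6.4 × 10³) = 0.000598597790948…
Multiplication/division keeps the fewest significant figures: 8.2 × 10² → 2 s.f., 1.0839 × 10⁻¹ → 5 s.f., 23.2 → 3 s.f., 6.4 × 10³ → 2 s.f.; limit is 2.
Rounded to 2 significant figures: 6.0 × 10⁻⁴.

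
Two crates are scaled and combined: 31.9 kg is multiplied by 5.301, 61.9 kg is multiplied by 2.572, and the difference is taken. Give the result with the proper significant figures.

31.9 × 5.301 = 169.1019 → 169 kg (3 s.f., last digit at the 10^0 place).
61.9 × 2.572 = 159.2068 → 159 kg (3 s.f., last digit at the 10^0 place).
Difference: 9.8951 kg; keep the coarser place, 10^0.
Result: 1.0 × 10¹ kg.

1.0 × 10¹ kg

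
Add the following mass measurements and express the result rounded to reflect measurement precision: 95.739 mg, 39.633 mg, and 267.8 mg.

403.2 mg

95.739 mg + 39.633 mg + 267.8 mg = 403.172 mg.
Addition/subtraction keeps the fewest decimal places: 95.739 → 3 decimal places, 39.633 → 3 decimal places, 267.8 → 1 decimal place; limit is 1.
Rounded to 1 decimal place: 403.2 mg.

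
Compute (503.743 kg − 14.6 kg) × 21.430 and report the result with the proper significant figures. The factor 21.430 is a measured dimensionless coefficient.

1.048 × 10⁴ kg

503.743 kg − 14.6 kg = 489.143 kg; the difference is limited to 1 decimal place (4 s.f.).
Carrying full precision, 489.143 × 21.430 = 10482.33449 kg; 21.430 has 5 s.f., so the result keeps min(4, 5) = 4 s.f.
Rounded to 4 significant figures: 1.048 × 10⁴ kg.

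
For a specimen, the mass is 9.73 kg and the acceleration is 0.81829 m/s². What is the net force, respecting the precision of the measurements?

net force = 9.73 kg × 0.81829 m/s² = 7.9619617 N.
9.73 has 3 significant figures; 0.81829 has 5.
Division/multiplication keeps the fewest: 3 significant figures.
Rounded: 7.96 N.

7.96 N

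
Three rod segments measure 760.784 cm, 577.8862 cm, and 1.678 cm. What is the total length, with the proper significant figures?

1340.348 cm

760.784 cm + 577.8862 cm + 1.678 cm = 1340.3482 cm.
Addition/subtraction keeps the fewest decimal places: 760.784 → 3 decimal places, 577.8862 → 4 decimal places, 1.678 → 3 decimal places; limit is 3.
Rounded to 3 decimal places: 1340.348 cm.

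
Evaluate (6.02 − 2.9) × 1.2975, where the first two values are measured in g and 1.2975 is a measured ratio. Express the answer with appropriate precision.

6.02 g − 2.9 g = 3.12 g; the difference is limited to 1 decimal place (2 s.f.).
Carrying full precision, 3.12 × 1.2975 = 4.0482 g; 1.2975 has 5 s.f., so the result keeps min(2, 5) = 2 s.f.
Rounded to 2 significant figures: 4.0 g.

4.0 g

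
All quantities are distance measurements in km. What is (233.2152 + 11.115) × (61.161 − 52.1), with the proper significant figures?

233.2152 + 11.115 = 244.3302, limited to 3 d.p. → 6 s.f.; 61.161 − 52.1 = 9.061, limited to 1 d.p. → 2 s.f.
Carrying full precision, 244.3302 × 9.061 = 2213.8759422; keep min(6, 2) = 2 s.f.
Rounded to 2 significant figures: 2.2 × 10³ km².

2.2 × 10³ km²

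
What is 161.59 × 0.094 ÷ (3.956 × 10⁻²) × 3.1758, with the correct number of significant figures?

1.2 × 10³

161.59 × 0.094 ÷ (3.956 × 10⁻²) × 3.1758 = 1219.38036067…
Multiplication/division keeps the fewest significant figures: 161.59 → 5 s.f., 0.094 → 2 s.f., 3.956 × 10⁻² → 4 s.f., 3.1758 → 5 s.f.; limit is 2.
Rounded to 2 significant figures: 1.2 × 10³.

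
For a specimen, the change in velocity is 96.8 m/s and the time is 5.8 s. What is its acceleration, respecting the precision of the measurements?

acceleration = 96.8 m/s ÷ 5.8 s = 16.6896551724… m/s².
96.8 has 3 significant figures; 5.8 has 2.
Division/multiplication keeps the fewest: 2 significant figures.
Rounded: 17 m/s².

17 m/s²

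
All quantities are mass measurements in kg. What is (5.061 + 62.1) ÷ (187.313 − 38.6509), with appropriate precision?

4.52 × 10^-1

5.061 + 62.1 = 67.161, limited to 1 d.p. → 3 s.f.; 187.313 − 38.6509 = 148.6621, limited to 3 d.p. → 6 s.f.
Carrying full precision, 67.161 ÷ 148.6621 = 0.451769482605…; keep min(3, 6) = 3 s.f.
Rounded to 3 significant figures: 4.52 × 10^-1.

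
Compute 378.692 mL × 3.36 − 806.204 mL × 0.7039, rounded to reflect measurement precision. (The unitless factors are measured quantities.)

7.0 × 10^2 mL

378.692 × 3.36 = 1272.40512 → 1.27 × 10^3 mL (3 s.f., last digit at the 10^1 place).
806.204 × 0.7039 = 567.4869956 → 567.5 mL (4 s.f., last digit at the 10^-1 place).
Difference: 704.9181244 mL; keep the coarser place, 10^1.
Result: 7.0 × 10^2 mL.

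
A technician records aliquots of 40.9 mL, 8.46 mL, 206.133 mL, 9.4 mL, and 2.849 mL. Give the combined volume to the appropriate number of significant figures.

267.7 mL

40.9 mL + 8.46 mL + 206.133 mL + 9.4 mL + 2.849 mL = 267.742 mL.
Addition/subtraction keeps the fewest decimal places: 40.9 → 1 decimal place, 8.46 → 2 decimal places, 206.133 → 3 decimal places, 9.4 → 1 decimal place, 2.849 → 3 decimal places; limit is 1.
Rounded to 1 decimal place: 267.7 mL.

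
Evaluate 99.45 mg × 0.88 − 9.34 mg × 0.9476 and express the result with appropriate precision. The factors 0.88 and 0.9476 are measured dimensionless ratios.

99.45 × 0.88 = 87.516 → 88 mg (2 s.f., last digit at the 10^0 place).
9.34 × 0.9476 = 8.850584 → 8.85 mg (3 s.f., last digit at the 10^-2 place).
Difference: 78.665416 mg; keep the coarser place, 10^0.
Result: 79 mg.

79 mg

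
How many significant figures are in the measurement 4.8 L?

4.8: every digit is nonzero and significant.

2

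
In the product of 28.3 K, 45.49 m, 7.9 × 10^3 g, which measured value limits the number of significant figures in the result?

28.3 K → 3 s.f.; 45.49 m → 4 s.f.; 7.9 × 10^3 g → 2 s.f.
The fewest is 2 significant figures, from 7.9 × 10^3 g.

7.9 × 10^3 g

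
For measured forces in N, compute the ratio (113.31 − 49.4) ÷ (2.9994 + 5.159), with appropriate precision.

7.83

113.31 − 49.4 = 63.91, limited to 1 d.p. → 3 s.f.; 2.9994 + 5.159 = 8.1584, limited to 3 d.p. → 4 s.f.
Carrying full precision, 63.91 ÷ 8.1584 = 7.83364385174…; keep min(3, 4) = 3 s.f.
Rounded to 3 significant figures: 7.83.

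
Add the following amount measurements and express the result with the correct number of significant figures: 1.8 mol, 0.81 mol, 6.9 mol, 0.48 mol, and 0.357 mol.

10.3 mol

1.8 mol + 0.81 mol + 6.9 mol + 0.48 mol + 0.357 mol = 10.347 mol.
Addition/subtraction keeps the fewest decimal places: 1.8 → 1 decimal place, 0.81 → 2 decimal places, 6.9 → 1 decimal place, 0.48 → 2 decimal places, 0.357 → 3 decimal places; limit is 1.
Rounded to 1 decimal place: 10.3 mol.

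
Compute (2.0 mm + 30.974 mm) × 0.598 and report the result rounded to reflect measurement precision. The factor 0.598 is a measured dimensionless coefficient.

2.0 mm + 30.974 mm = 32.974 mm; the sum is limited to 1 decimal place (3 s.f.).
Carrying full precision, 32.974 × 0.598 = 19.718452 mm; 0.598 has 3 s.f., so the result keeps min(3, 3) = 3 s.f.
Rounded to 3 significant figures: 19.7 mm.

19.7 mm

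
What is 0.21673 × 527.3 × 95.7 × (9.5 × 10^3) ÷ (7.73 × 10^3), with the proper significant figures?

1.3 × 10^4

0.21673 × 527.3 × 95.7 × (9.5 × 10^3) ÷ (7.73 × 10^3) = 13441.039317…
Multiplication/division keeps the fewest significant figures: 0.21673 → 5 s.f., 527.3 → 4 s.f., 95.7 → 3 s.f., 9.5 × 10^3 → 2 s.f., 7.73 × 10^3 → 3 s.f.; limit is 2.
Rounded to 2 significant figures: 1.3 × 10^4.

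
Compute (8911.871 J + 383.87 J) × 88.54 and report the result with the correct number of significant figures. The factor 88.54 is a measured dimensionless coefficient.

8911.871 J + 383.87 J = 9295.741 J; the sum is limited to 2 decimal places (6 s.f.).
Carrying full precision, 9295.741 × 88.54 = 823044.90814 J; 88.54 has 4 s.f., so the result keeps min(6, 4) = 4 s.f.
Rounded to 4 significant figures: 8.230 × 10^5 J.

8.230 × 10^5 J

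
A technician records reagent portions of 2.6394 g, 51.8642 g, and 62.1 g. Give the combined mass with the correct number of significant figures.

2.6394 g + 51.8642 g + 62.1 g = 116.6036 g.
Addition/subtraction keeps the fewest decimal places: 2.6394 → 4 decimal places, 51.8642 → 4 decimal places, 62.1 → 1 decimal place; limit is 1.
Rounded to 1 decimal place: 116.6 g.

116.6 g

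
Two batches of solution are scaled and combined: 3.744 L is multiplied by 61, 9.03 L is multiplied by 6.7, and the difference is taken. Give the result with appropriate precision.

1.7 × 10² L

3.744 × 61 = 228.384 → 2.3 × 10² L (2 s.f., last digit at the 10^1 place).
9.03 × 6.7 = 60.501 → 61 L (2 s.f., last digit at the 10^0 place).
Difference: 167.883 L; keep the coarser place, 10^1.
Result: 1.7 × 10² L.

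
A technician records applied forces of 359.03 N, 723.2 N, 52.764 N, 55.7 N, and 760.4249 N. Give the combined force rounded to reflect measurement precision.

359.03 N + 723.2 N + 52.764 N + 55.7 N + 760.4249 N = 1951.1189 N.
Addition/subtraction keeps the fewest decimal places: 359.03 → 2 decimal places, 723.2 → 1 decimal place, 52.764 → 3 decimal places, 55.7 → 1 decimal place, 760.4249 → 4 decimal places; limit is 1.
Rounded to 1 decimal place: 1951.1 N.

1951.1 N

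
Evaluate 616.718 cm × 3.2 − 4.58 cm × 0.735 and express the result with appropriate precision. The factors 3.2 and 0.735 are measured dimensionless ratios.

2.0 × 10³ cm

616.718 × 3.2 = 1973.4976 → 2.0 × 10³ cm (2 s.f., last digit at the 10^2 place).
4.58 × 0.735 = 3.3663 → 3.37 cm (3 s.f., last digit at the 10^-2 place).
Difference: 1970.1313 cm; keep the coarser place, 10^2.
Result: 2.0 × 10³ cm.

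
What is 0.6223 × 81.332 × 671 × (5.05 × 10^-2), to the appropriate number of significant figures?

0.6223 × 81.332 × 671 × (5.05 × 10^-2) = 1715.04354494…
Multiplication/division keeps the fewest significant figures: 0.6223 → 4 s.f., 81.332 → 5 s.f., 671 → 3 s.f., 5.05 × 10^-2 → 3 s.f.; limit is 3.
Rounded to 3 significant figures: 1.72 × 10^3.

1.72 × 10^3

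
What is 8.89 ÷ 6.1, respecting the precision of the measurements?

8.89 ÷ 6.1 = 1.45737704918…
Multiplication/division keeps the fewest significant figures: 8.89 → 3 s.f., 6.1 → 2 s.f.; limit is 2.
Rounded to 2 significant figures: 1.5.

1.5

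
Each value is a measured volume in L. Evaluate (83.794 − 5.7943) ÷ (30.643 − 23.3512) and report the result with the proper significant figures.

83.794 − 5.7943 = 77.9997, limited to 3 d.p. → 5 s.f.; 30.643 − 23.3512 = 7.2918, limited to 3 d.p. → 4 s.f.
Carrying full precision, 77.9997 ÷ 7.2918 = 10.6969061137…; keep min(5, 4) = 4 s.f.
Rounded to 4 significant figures: 10.70.

10.70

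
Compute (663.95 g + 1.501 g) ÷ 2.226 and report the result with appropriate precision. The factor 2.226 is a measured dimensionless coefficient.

298.9 g

663.95 g + 1.501 g = 665.451 g; the sum is limited to 2 decimal places (5 s.f.).
Carrying full precision, 665.451 ÷ 2.226 = 298.944743935… g; 2.226 has 4 s.f., so the result keeps min(5, 4) = 4 s.f.
Rounded to 4 significant figures: 298.9 g.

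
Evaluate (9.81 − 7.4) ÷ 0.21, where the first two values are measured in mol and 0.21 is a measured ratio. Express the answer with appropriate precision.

11 mol

9.81 mol − 7.4 mol = 2.41 mol; the difference is limited to 1 decimal place (2 s.f.).
Carrying full precision, 2.41 ÷ 0.21 = 11.4761904762… mol; 0.21 has 2 s.f., so the result keeps min(2, 2) = 2 s.f.
Rounded to 2 significant figures: 11 mol.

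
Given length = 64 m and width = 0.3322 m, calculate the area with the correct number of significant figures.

21 m²

area = 64 m × 0.3322 m = 21.2608 m².
64 has 2 significant figures; 0.3322 has 4.
Division/multiplication keeps the fewest: 2 significant figures.
Rounded: 21 m².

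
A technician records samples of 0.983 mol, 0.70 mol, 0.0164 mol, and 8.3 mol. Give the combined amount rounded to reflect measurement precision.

10.0 mol

0.983 mol + 0.70 mol + 0.0164 mol + 8.3 mol = 9.9994 mol.
Addition/subtraction keeps the fewest decimal places: 0.983 → 3 decimal places, 0.70 → 2 decimal places, 0.0164 → 4 decimal places, 8.3 → 1 decimal place; limit is 1.
Rounded to 1 decimal place: 10.0 mol.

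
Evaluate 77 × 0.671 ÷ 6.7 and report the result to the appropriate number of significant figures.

7.7

77 × 0.671 ÷ 6.7 = 7.71149253731…
Multiplication/division keeps the fewest significant figures: 77 → 2 s.f., 0.671 → 3 s.f., 6.7 → 2 s.f.; limit is 2.
Rounded to 2 significant figures: 7.7.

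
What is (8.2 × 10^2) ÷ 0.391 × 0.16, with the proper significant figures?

3.4 × 10^2

(8.2 × 10^2) ÷ 0.391 × 0.16 = 335.549872123…
Multiplication/division keeps the fewest significant figures: 8.2 × 10^2 → 2 s.f., 0.391 → 3 s.f., 0.16 → 2 s.f.; limit is 2.
Rounded to 2 significant figures: 3.4 × 10^2.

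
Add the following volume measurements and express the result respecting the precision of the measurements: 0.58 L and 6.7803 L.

7.36 L

0.58 L + 6.7803 L = 7.3603 L.
Addition/subtraction keeps the fewest decimal places: 0.58 → 2 decimal places, 6.7803 → 4 decimal places; limit is 2.
Rounded to 2 decimal places: 7.36 L.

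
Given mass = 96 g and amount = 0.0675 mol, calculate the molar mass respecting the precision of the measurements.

molar mass = 96 g ÷ 0.0675 mol = 1422.22222222… g/mol.
96 has 2 significant figures; 0.0675 has 3.
Division/multiplication keeps the fewest: 2 significant figures.
Rounded: 1.4 × 10³ g/mol.

1.4 × 10³ g/mol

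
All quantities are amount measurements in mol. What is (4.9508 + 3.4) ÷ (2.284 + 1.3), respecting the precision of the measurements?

4.9508 + 3.4 = 8.3508, limited to 1 d.p. → 2 s.f.; 2.284 + 1.3 = 3.584, limited to 1 d.p. → 2 s.f.
Carrying full precision, 8.3508 ÷ 3.584 = 2.33002232143…; keep min(2, 2) = 2 s.f.
Rounded to 2 significant figures: 2.3.

2.3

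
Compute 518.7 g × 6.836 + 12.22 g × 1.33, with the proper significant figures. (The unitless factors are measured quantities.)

3562 g

518.7 × 6.836 = 3545.8332 → 3546 g (4 s.f., last digit at the 10^0 place).
12.22 × 1.33 = 16.2526 → 16.3 g (3 s.f., last digit at the 10^-1 place).
Sum: 3562.0858 g; keep the coarser place, 10^0.
Result: 3562 g.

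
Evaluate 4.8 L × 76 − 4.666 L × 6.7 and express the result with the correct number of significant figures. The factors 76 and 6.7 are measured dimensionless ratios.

3.3 × 10^2 L

4.8 × 76 = 364.8 → 3.6 × 10^2 L (2 s.f., last digit at the 10^1 place).
4.666 × 6.7 = 31.2622 → 31 L (2 s.f., last digit at the 10^0 place).
Difference: 333.5378 L; keep the coarser place, 10^1.
Result: 3.3 × 10^2 L.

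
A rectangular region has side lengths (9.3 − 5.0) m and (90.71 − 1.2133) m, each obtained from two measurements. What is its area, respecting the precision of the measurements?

9.3 − 5.0 = 4.3, limited to 1 d.p. → 2 s.f.; 90.71 − 1.2133 = 89.4967, limited to 2 d.p. → 4 s.f.
Carrying full precision, 4.3 × 89.4967 = 384.83581; keep min(2, 4) = 2 s.f.
Rounded to 2 significant figures: 3.8 × 10^2 m².

3.8 × 10^2 m²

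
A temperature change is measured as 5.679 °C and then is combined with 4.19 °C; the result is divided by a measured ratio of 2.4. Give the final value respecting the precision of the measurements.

4.1 °C

5.679 °C + 4.19 °C = 9.869 °C; the sum is limited to 2 decimal places (3 s.f.).
Carrying full precision, 9.869 ÷ 2.4 = 4.11208333333… °C; 2.4 has 2 s.f., so the result keeps min(3, 2) = 2 s.f.
Rounded to 2 significant figures: 4.1 °C.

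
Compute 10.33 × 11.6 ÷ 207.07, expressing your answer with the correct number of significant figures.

10.33 × 11.6 ÷ 207.07 = 0.578683536968…
Multiplication/division keeps the fewest significant figures: 10.33 → 4 s.f., 11.6 → 3 s.f., 207.07 → 5 s.f.; limit is 3.
Rounded to 3 significant figures: 0.579.

0.579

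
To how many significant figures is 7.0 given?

7.0: trailing zeros after a decimal point are significant.

2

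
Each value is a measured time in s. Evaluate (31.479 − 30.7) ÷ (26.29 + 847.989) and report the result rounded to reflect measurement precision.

31.479 − 30.7 = 0.779, limited to 1 d.p. → 1 s.f.; 26.29 + 847.989 = 874.279, limited to 2 d.p. → 5 s.f.
Carrying full precision, 0.779 ÷ 874.279 = 0.000891019914695…; keep min(1, 5) = 1 s.f.
Rounded to 1 significant figure: 9 × 10^-4.

9 × 10^-4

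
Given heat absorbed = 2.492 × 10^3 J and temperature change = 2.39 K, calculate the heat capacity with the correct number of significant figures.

1.04 × 10^3 J/K

heat capacity = 2.492 × 10^3 J ÷ 2.39 K = 1042.67782427… J/K.
2.492 × 10^3 has 4 significant figures; 2.39 has 3.
Division/multiplication keeps the fewest: 3 significant figures.
Rounded: 1.04 × 10^3 J/K.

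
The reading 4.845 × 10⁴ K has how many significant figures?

4

4.845 × 10⁴: in scientific notation every digit of the coefficient is significant.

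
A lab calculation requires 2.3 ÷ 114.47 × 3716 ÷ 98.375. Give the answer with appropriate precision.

0.76

2.3 ÷ 114.47 × 3716 ÷ 98.375 = 0.758974374913…
Multiplication/division keeps the fewest significant figures: 2.3 → 2 s.f., 114.47 → 5 s.f., 3716 → 4 s.f., 98.375 → 5 s.f.; limit is 2.
Rounded to 2 significant figures: 0.76.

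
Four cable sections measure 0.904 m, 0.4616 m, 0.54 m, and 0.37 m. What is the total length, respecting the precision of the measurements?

2.28 m

0.904 m + 0.4616 m + 0.54 m + 0.37 m = 2.2756 m.
Addition/subtraction keeps the fewest decimal places: 0.904 → 3 decimal places, 0.4616 → 4 decimal places, 0.54 → 2 decimal places, 0.37 → 2 decimal places; limit is 2.
Rounded to 2 decimal places: 2.28 m.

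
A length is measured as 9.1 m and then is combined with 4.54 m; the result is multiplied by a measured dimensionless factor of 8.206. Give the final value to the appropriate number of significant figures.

112 m

9.1 m + 4.54 m = 13.64 m; the sum is limited to 1 decimal place (3 s.f.).
Carrying full precision, 13.64 × 8.206 = 111.92984 m; 8.206 has 4 s.f., so the result keeps min(3, 4) = 3 s.f.
Rounded to 3 significant figures: 112 m.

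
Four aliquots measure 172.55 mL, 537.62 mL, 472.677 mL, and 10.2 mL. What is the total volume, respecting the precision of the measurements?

172.55 mL + 537.62 mL + 472.677 mL + 10.2 mL = 1193.047 mL.
Addition/subtraction keeps the fewest decimal places: 172.55 → 2 decimal places, 537.62 → 2 decimal places, 472.677 → 3 decimal places, 10.2 → 1 decimal place; limit is 1.
Rounded to 1 decimal place: 1193.0 mL.

1193.0 mL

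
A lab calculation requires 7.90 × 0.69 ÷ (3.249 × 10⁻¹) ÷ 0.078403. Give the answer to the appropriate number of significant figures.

2.1 × 10²

7.90 × 0.69 ÷ (3.249 × 10⁻¹) ÷ 0.078403 = 213.99015332…
Multiplication/division keeps the fewest significant figures: 7.90 → 3 s.f., 0.69 → 2 s.f., 3.249 × 10⁻¹ → 4 s.f., 0.078403 → 5 s.f.; limit is 2.
Rounded to 2 significant figures: 2.1 × 10².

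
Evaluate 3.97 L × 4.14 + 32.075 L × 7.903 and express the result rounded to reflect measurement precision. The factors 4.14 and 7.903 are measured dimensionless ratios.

269.9 L

3.97 × 4.14 = 16.4358 → 16.4 L (3 s.f., last digit at the 10^-1 place).
32.075 × 7.903 = 253.488725 → 253.5 L (4 s.f., last digit at the 10^-1 place).
Sum: 269.924525 L; keep the coarser place, 10^-1.
Result: 269.9 L.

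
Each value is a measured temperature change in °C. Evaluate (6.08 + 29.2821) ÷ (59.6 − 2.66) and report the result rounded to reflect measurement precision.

0.621

6.08 + 29.2821 = 35.3621, limited to 2 d.p. → 4 s.f.; 59.6 − 2.66 = 56.94, limited to 1 d.p. → 3 s.f.
Carrying full precision, 35.3621 ÷ 56.94 = 0.621041447137…; keep min(4, 3) = 3 s.f.
Rounded to 3 significant figures: 0.621.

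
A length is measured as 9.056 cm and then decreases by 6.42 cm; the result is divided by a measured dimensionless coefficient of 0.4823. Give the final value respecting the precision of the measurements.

5.47 cm

9.056 cm − 6.42 cm = 2.636 cm; the difference is limited to 2 decimal places (3 s.f.).
Carrying full precision, 2.636 ÷ 0.4823 = 5.46547791831… cm; 0.4823 has 4 s.f., so the result keeps min(3, 4) = 3 s.f.
Rounded to 3 significant figures: 5.47 cm.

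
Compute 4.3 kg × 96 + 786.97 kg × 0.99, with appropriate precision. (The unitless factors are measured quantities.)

4.3 × 96 = 412.8 → 4.1 × 10² kg (2 s.f., last digit at the 10^1 place).
786.97 × 0.99 = 779.1003 → 7.8 × 10² kg (2 s.f., last digit at the 10^1 place).
Sum: 1191.9003 kg; keep the coarser place, 10^1.
Result: 1.19 × 10³ kg.

1.19 × 10³ kg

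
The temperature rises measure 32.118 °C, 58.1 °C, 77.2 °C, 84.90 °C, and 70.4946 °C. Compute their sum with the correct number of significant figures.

322.8 °C

32.118 °C + 58.1 °C + 77.2 °C + 84.90 °C + 70.4946 °C = 322.8126 °C.
Addition/subtraction keeps the fewest decimal places: 32.118 → 3 decimal places, 58.1 → 1 decimal place, 77.2 → 1 decimal place, 84.90 → 2 decimal places, 70.4946 → 4 decimal places; limit is 1.
Rounded to 1 decimal place: 322.8 °C.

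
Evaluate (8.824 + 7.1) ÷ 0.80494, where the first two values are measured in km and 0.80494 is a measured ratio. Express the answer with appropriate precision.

8.824 km + 7.1 km = 15.924 km; the sum is limited to 1 decimal place (3 s.f.).
Carrying full precision, 15.924 ÷ 0.80494 = 19.7828409571… km; 0.80494 has 5 s.f., so the result keeps min(3, 5) = 3 s.f.
Rounded to 3 significant figures: 19.8 km.

19.8 km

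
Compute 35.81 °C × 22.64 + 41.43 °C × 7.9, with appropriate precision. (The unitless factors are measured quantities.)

35.81 × 22.64 = 810.7384 → 810.7 °C (4 s.f., last digit at the 10^-1 place).
41.43 × 7.9 = 327.297 → 3.3 × 10^2 °C (2 s.f., last digit at the 10^1 place).
Sum: 1138.0354 °C; keep the coarser place, 10^1.
Result: 1.14 × 10^3 °C.

1.14 × 10^3 °C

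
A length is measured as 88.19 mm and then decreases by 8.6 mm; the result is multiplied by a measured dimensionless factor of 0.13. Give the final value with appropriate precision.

10. mm

88.19 mm − 8.6 mm = 79.59 mm; the difference is limited to 1 decimal place (3 s.f.).
Carrying full precision, 79.59 × 0.13 = 10.3467 mm; 0.13 has 2 s.f., so the result keeps min(3, 2) = 2 s.f.
Rounded to 2 significant figures: 10. mm.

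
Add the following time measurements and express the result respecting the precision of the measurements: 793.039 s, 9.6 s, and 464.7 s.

793.039 s + 9.6 s + 464.7 s = 1267.339 s.
Addition/subtraction keeps the fewest decimal places: 793.039 → 3 decimal places, 9.6 → 1 decimal place, 464.7 → 1 decimal place; limit is 1.
Rounded to 1 decimal place: 1267.3 s.

1267.3 s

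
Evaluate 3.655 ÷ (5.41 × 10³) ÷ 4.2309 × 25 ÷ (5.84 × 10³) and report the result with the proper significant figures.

6.8 × 10⁻⁷

3.655 ÷ (5.41 × 10³) ÷ 4.2309 × 25 ÷ (5.84 × 10³) = 6.83572396603 × 10^-7…
Multiplication/division keeps the fewest significant figures: 3.655 → 4 s.f., 5.41 × 10³ → 3 s.f., 4.2309 → 5 s.f., 25 → 2 s.f., 5.84 × 10³ → 3 s.f.; limit is 2.
Rounded to 2 significant figures: 6.8 × 10⁻⁷.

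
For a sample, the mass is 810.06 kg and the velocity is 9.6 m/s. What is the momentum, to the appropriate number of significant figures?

7.8 × 10³ kg·m/s

momentum = 810.06 kg × 9.6 m/s = 7776.576 kg·m/s.
810.06 has 5 significant figures; 9.6 has 2.
Division/multiplication keeps the fewest: 2 significant figures.
Rounded: 7.8 × 10³ kg·m/s.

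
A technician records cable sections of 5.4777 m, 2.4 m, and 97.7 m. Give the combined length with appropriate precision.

105.6 m

5.4777 m + 2.4 m + 97.7 m = 105.5777 m.
Addition/subtraction keeps the fewest decimal places: 5.4777 → 4 decimal places, 2.4 → 1 decimal place, 97.7 → 1 decimal place; limit is 1.
Rounded to 1 decimal place: 105.6 m.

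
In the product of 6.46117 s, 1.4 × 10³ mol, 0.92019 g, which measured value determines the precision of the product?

1.4 × 10³ mol

6.46117 s → 6 s.f.; 1.4 × 10³ mol → 2 s.f.; 0.92019 g → 5 s.f.
The fewest is 2 significant figures, from 1.4 × 10³ mol.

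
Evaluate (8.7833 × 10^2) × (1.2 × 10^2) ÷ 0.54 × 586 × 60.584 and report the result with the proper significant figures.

(8.7833 × 10^2) × (1.2 × 10^2) ÷ 0.54 × 586 × 60.584 = 6.92948186798 × 10^9…
Multiplication/division keeps the fewest significant figures: 8.7833 × 10^2 → 5 s.f., 1.2 × 10^2 → 2 s.f., 0.54 → 2 s.f., 586 → 3 s.f., 60.584 → 5 s.f.; limit is 2.
Rounded to 2 significant figures: 6.9 × 10^9.

6.9 × 10^9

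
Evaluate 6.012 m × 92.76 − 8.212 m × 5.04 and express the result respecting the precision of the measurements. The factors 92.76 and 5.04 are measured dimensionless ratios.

6.012 × 92.76 = 557.67312 → 557.7 m (4 s.f., last digit at the 10^-1 place).
8.212 × 5.04 = 41.38848 → 41.4 m (3 s.f., last digit at the 10^-1 place).
Difference: 516.28464 m; keep the coarser place, 10^-1.
Result: 516.3 m.

516.3 m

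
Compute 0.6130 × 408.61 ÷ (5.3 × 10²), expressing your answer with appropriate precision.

0.6130 × 408.61 ÷ (5.3 × 10²) = 0.472599867925…
Multiplication/division keeps the fewest significant figures: 0.6130 → 4 s.f., 408.61 → 5 s.f., 5.3 × 10² → 2 s.f.; limit is 2.
Rounded to 2 significant figures: 0.47.

0.47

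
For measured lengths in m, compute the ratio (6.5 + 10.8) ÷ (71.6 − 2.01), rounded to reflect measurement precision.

2.49 × 10^-1

6.5 + 10.8 = 17.3, limited to 1 d.p. → 3 s.f.; 71.6 − 2.01 = 69.59, limited to 1 d.p. → 3 s.f.
Carrying full precision, 17.3 ÷ 69.59 = 0.248598936629…; keep min(3, 3) = 3 s.f.
Rounded to 3 significant figures: 2.49 × 10^-1.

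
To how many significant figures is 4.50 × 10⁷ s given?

3

4.50 × 10⁷: in scientific notation every digit of the coefficient is significant.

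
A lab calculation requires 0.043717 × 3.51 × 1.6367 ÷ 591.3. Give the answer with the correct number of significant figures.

4.25 × 10^-4

0.043717 × 3.51 × 1.6367 ÷ 591.3 = 0.000424735607626…
Multiplication/division keeps the fewest significant figures: 0.043717 → 5 s.f., 3.51 → 3 s.f., 1.6367 → 5 s.f., 591.3 → 4 s.f.; limit is 3.
Rounded to 3 significant figures: 4.25 × 10^-4.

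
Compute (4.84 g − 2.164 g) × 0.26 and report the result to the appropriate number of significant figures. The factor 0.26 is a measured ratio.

4.84 g − 2.164 g = 2.676 g; the difference is limited to 2 decimal places (3 s.f.).
Carrying full precision, 2.676 × 0.26 = 0.69576 g; 0.26 has 2 s.f., so the result keeps min(3, 2) = 2 s.f.
Rounded to 2 significant figures: 0.70 g.

0.70 g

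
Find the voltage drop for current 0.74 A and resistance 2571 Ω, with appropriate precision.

voltage drop = 0.74 A × 2571 Ω = 1902.54 V.
0.74 has 2 significant figures; 2571 has 4.
Division/multiplication keeps the fewest: 2 significant figures.
Rounded: 1.9 × 10^3 V.

1.9 × 10^3 V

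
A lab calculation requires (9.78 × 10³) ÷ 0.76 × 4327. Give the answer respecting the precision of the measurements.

5.6 × 10⁷

(9.78 × 10³) ÷ 0.76 × 4327 = 55681657.8947…
Multiplication/division keeps the fewest significant figures: 9.78 × 10³ → 3 s.f., 0.76 → 2 s.f., 4327 → 4 s.f.; limit is 2.
Rounded to 2 significant figures: 5.6 × 10⁷.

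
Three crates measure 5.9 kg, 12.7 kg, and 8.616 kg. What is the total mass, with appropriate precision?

5.9 kg + 12.7 kg + 8.616 kg = 27.216 kg.
Addition/subtraction keeps the fewest decimal places: 5.9 → 1 decimal place, 12.7 → 1 decimal place, 8.616 → 3 decimal places; limit is 1.
Rounded to 1 decimal place: 27.2 kg.

27.2 kg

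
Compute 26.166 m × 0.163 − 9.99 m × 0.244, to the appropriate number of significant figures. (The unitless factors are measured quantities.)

1.83 m

26.166 × 0.163 = 4.265058 → 4.27 m (3 s.f., last digit at the 10^-2 place).
9.99 × 0.244 = 2.43756 → 2.44 m (3 s.f., last digit at the 10^-2 place).
Difference: 1.827498 m; keep the coarser place, 10^-2.
Result: 1.83 m.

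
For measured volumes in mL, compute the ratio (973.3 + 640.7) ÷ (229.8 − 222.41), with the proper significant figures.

2.2 × 10²

973.3 + 640.7 = 1614.0, limited to 1 d.p. → 5 s.f.; 229.8 − 222.41 = 7.39, limited to 1 d.p. → 2 s.f.
Carrying full precision, 1614.0 ÷ 7.39 = 218.403247632…; keep min(5, 2) = 2 s.f.
Rounded to 2 significant figures: 2.2 × 10².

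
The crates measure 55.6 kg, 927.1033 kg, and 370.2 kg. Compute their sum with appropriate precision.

1352.9 kg

55.6 kg + 927.1033 kg + 370.2 kg = 1352.9033 kg.
Addition/subtraction keeps the fewest decimal places: 55.6 → 1 decimal place, 927.1033 → 4 decimal places, 370.2 → 1 decimal place; limit is 1.
Rounded to 1 decimal place: 1352.9 kg.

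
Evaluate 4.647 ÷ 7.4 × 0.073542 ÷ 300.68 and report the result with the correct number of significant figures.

1.5 × 10⁻⁴

4.647 ÷ 7.4 × 0.073542 ÷ 300.68 = 0.000153593150121…
Multiplication/division keeps the fewest significant figures: 4.647 → 4 s.f., 7.4 → 2 s.f., 0.073542 → 5 s.f., 300.68 → 5 s.f.; limit is 2.
Rounded to 2 significant figures: 1.5 × 10⁻⁴.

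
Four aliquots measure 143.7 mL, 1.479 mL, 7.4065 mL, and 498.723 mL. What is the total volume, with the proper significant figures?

6.513 × 10² mL

143.7 mL + 1.479 mL + 7.4065 mL + 498.723 mL = 651.3085 mL.
Addition/subtraction keeps the fewest decimal places: 143.7 → 1 decimal place, 1.479 → 3 decimal places, 7.4065 → 4 decimal places, 498.723 → 3 decimal places; limit is 1.
Rounded to 1 decimal place: 6.513 × 10² mL.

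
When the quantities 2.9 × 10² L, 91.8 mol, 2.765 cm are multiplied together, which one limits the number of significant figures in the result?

2.9 × 10² L → 2 s.f.; 91.8 mol → 3 s.f.; 2.765 cm → 4 s.f.
The fewest is 2 significant figures, from 2.9 × 10² L.

2.9 × 10² L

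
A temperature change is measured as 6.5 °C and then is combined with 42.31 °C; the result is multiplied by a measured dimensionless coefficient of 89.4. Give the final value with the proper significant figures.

6.5 °C + 42.31 °C = 48.81 °C; the sum is limited to 1 decimal place (3 s.f.).
Carrying full precision, 48.81 × 89.4 = 4363.614 °C; 89.4 has 3 s.f., so the result keeps min(3, 3) = 3 s.f.
Rounded to 3 significant figures: 4.36 × 10^3 °C.

4.36 × 10^3 °C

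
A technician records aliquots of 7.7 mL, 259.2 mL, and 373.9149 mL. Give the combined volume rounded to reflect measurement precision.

7.7 mL + 259.2 mL + 373.9149 mL = 640.8149 mL.
Addition/subtraction keeps the fewest decimal places: 7.7 → 1 decimal place, 259.2 → 1 decimal place, 373.9149 → 4 decimal places; limit is 1.
Rounded to 1 decimal place: 640.8 mL.

640.8 mL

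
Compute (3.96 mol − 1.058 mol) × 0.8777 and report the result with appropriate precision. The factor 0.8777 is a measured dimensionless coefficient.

2.55 mol

3.96 mol − 1.058 mol = 2.902 mol; the difference is limited to 2 decimal places (3 s.f.).
Carrying full precision, 2.902 × 0.8777 = 2.5470854 mol; 0.8777 has 4 s.f., so the result keeps min(3, 4) = 3 s.f.
Rounded to 3 significant figures: 2.55 mol.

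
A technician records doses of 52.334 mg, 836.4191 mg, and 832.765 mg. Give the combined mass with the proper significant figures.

52.334 mg + 836.4191 mg + 832.765 mg = 1721.5181 mg.
Addition/subtraction keeps the fewest decimal places: 52.334 → 3 decimal places, 836.4191 → 4 decimal places, 832.765 → 3 decimal places; limit is 3.
Rounded to 3 decimal places: 1721.518 mg.

1721.518 mg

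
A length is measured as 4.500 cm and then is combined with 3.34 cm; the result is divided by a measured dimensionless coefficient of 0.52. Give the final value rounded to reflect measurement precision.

4.500 cm + 3.34 cm = 7.840 cm; the sum is limited to 2 decimal places (3 s.f.).
Carrying full precision, 7.840 ÷ 0.52 = 15.0769230769… cm; 0.52 has 2 s.f., so the result keeps min(3, 2) = 2 s.f.
Rounded to 2 significant figures: 15 cm.

15 cm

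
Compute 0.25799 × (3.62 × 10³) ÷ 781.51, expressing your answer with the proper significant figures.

1.20

0.25799 × (3.62 × 10³) ÷ 781.51 = 1.19502475976…
Multiplication/division keeps the fewest significant figures: 0.25799 → 5 s.f., 3.62 × 10³ → 3 s.f., 781.51 → 5 s.f.; limit is 3.
Rounded to 3 significant figures: 1.20.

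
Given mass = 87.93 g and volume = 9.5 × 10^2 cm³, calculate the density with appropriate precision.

density = 87.93 g ÷ 9.5 × 10^2 cm³ = 0.0925578947368… g/cm³.
87.93 has 4 significant figures; 9.5 × 10^2 has 2.
Division/multiplication keeps the fewest: 2 significant figures.
Rounded: 0.093 g/cm³.

0.093 g/cm³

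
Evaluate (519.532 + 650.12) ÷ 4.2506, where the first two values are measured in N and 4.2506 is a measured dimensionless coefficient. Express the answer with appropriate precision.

2.7517 × 10^2 N

519.532 N + 650.12 N = 1169.652 N; the sum is limited to 2 decimal places (6 s.f.).
Carrying full precision, 1169.652 ÷ 4.2506 = 275.173387287… N; 4.2506 has 5 s.f., so the result keeps min(6, 5) = 5 s.f.
Rounded to 5 significant figures: 2.7517 × 10^2 N.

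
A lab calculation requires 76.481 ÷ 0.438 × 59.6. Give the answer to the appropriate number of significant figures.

1.04 × 10^4

76.481 ÷ 0.438 × 59.6 = 10407.003653…
Multiplication/division keeps the fewest significant figures: 76.481 → 5 s.f., 0.438 → 3 s.f., 59.6 → 3 s.f.; limit is 3.
Rounded to 3 significant figures: 1.04 × 10^4.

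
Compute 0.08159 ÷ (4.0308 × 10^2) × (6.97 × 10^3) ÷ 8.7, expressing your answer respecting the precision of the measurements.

0.08159 ÷ (4.0308 × 10^2) × (6.97 × 10^3) ÷ 8.7 = 0.162165777536…
Multiplication/division keeps the fewest significant figures: 0.08159 → 4 s.f., 4.0308 × 10^2 → 5 s.f., 6.97 × 10^3 → 3 s.f., 8.7 → 2 s.f.; limit is 2.
Rounded to 2 significant figures: 0.16.

0.16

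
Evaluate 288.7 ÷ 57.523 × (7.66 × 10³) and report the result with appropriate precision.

3.84 × 10⁴

288.7 ÷ 57.523 × (7.66 × 10³) = 38444.4830763…
Multiplication/division keeps the fewest significant figures: 288.7 → 4 s.f., 57.523 → 5 s.f., 7.66 × 10³ → 3 s.f.; limit is 3.
Rounded to 3 significant figures: 3.84 × 10⁴.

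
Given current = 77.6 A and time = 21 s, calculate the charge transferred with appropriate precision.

charge transferred = 77.6 A × 21 s = 1629.6 C.
77.6 has 3 significant figures; 21 has 2.
Division/multiplication keeps the fewest: 2 significant figures.
Rounded: 1.6 × 10³ C.

1.6 × 10³ C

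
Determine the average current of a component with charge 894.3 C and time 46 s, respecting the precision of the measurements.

average current = 894.3 C ÷ 46 s = 19.4413043478… A.
894.3 has 4 significant figures; 46 has 2.
Division/multiplication keeps the fewest: 2 significant figures.
Rounded: 19 A.

19 A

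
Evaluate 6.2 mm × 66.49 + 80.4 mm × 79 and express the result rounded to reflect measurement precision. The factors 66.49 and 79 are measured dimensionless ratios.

6.8 × 10^3 mm

6.2 × 66.49 = 412.238 → 4.1 × 10^2 mm (2 s.f., last digit at the 10^1 place).
80.4 × 79 = 6351.6 → 6.4 × 10^3 mm (2 s.f., last digit at the 10^2 place).
Sum: 6763.838 mm; keep the coarser place, 10^2.
Result: 6.8 × 10^3 mm.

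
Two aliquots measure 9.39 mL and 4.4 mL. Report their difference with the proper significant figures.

9.39 mL − 4.4 mL = 4.99 mL.
Addition/subtraction keeps the fewest decimal places: 9.39 → 2 decimal places, 4.4 → 1 decimal place; limit is 1.
Rounded to 1 decimal place: 5.0 mL.

5.0 mL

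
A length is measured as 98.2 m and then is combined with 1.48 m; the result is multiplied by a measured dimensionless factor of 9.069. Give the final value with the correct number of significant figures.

98.2 m + 1.48 m = 99.68 m; the sum is limited to 1 decimal place (3 s.f.).
Carrying full precision, 99.68 × 9.069 = 903.99792 m; 9.069 has 4 s.f., so the result keeps min(3, 4) = 3 s.f.
Rounded to 3 significant figures: 9.04 × 10^2 m.

9.04 × 10^2 m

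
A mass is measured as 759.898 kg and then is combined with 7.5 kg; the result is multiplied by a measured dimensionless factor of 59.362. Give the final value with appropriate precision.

759.898 kg + 7.5 kg = 767.398 kg; the sum is limited to 1 decimal place (4 s.f.).
Carrying full precision, 767.398 × 59.362 = 45554.280076 kg; 59.362 has 5 s.f., so the result keeps min(4, 5) = 4 s.f.
Rounded to 4 significant figures: 4.555 × 10⁴ kg.

4.555 × 10⁴ kg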